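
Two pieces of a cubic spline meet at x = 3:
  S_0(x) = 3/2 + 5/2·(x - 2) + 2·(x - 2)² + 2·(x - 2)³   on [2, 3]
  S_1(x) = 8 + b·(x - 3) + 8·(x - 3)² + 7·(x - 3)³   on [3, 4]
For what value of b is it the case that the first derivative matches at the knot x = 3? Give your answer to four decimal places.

12.5000

S_0'(x) = 5/2 + 4·(x - 2) + 6·(x - 2)², so S_0'(3) = 25/2. On the right, S_1'(3) = b, so b = 25/2.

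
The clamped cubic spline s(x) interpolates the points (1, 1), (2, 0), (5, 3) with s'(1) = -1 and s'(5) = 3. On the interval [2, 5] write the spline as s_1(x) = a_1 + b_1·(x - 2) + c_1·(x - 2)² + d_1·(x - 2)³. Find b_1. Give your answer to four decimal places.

Put m_i = s'' at the i-th knot. Here h = (1, 3) and Δ = (-1, 1), so the interior equations h_(i-1)·m_(i-1) + 2(h_(i-1)+h_i)·m_i + h_i·m_(i+1) = 6(Δ_i − Δ_(i-1)) read
  1·m_0 + 8·m_1 + 3·m_2 = 6(Δ_1 - Δ_0) = 12
Clamped end conditions give two more equations: 2h_0·m_0 + h_0·m_1 = 6(Δ_0 - s'(1)) = 0 and h_1·m_1 + 2h_1·m_2 = 6(s'(5) - Δ_1) = 12.
Solving the tridiagonal system: m_0 = -1/2, m_1 = 1, m_2 = 3/2.
On [2, 5], with s_1(x) = a_1 + b_1·(x - 2) + c_1·(x - 2)² + d_1·(x - 2)³: c_1 = m_1/2 = 1/2, d_1 = (m_2 - m_1)/(6h_1) = 1/36, b_1 = Δ_1 - h_1(2m_1 + m_2)/6 = -3/4.

-0.7500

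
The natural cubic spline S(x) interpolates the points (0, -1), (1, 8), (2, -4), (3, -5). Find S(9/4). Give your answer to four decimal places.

-5.6719

Let M_i = S''(x_i). Step sizes h_i = 1, 1, 1; slopes of the chords Δ_i = (y_(i+1) - y_i)/h_i = 9, -12, -1.
  1·M_0 + 4·M_1 + 1·M_2 = 6(Δ_1 - Δ_0) = -126
  1·M_1 + 4·M_2 + 1·M_3 = 6(Δ_2 - Δ_1) = 66
Natural end conditions: M_0 = M_3 = 0.
Hence M_0 = 0, M_1 = -38, M_2 = 26, M_3 = 0.
On [2, 3], S(x) = -4 - 29/3·(x - 2) + 13·(x - 2)² - 13/3·(x - 2)³.
With (x - 2) = 1/4: S(9/4) = -363/64.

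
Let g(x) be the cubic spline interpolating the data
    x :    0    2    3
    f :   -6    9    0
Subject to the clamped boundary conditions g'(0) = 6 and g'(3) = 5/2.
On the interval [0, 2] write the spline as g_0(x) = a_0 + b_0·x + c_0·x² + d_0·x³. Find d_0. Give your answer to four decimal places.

Put M_i = g'' at the i-th knot. Here h = (2, 1) and Δ = (15/2, -9), so the interior equations h_(i-1)·M_(i-1) + 2(h_(i-1)+h_i)·M_i + h_i·M_(i+1) = 6(Δ_i − Δ_(i-1)) read
  2·M_0 + 6·M_1 + 1·M_2 = 6(Δ_1 - Δ_0) = -99
Clamped end conditions give two more equations: 2h_0·M_0 + h_0·M_1 = 6(Δ_0 - g'(0)) = 9 and h_1·M_1 + 2h_1·M_2 = 6(g'(3) - Δ_1) = 69.
Forward elimination and back-substitution give M_0 = 211/12, M_1 = -92/3, M_2 = 299/6.
On [0, 2], with g_0(x) = a_0 + b_0·x + c_0·x² + d_0·x³: c_0 = M_0/2 = 211/24, d_0 = (M_1 - M_0)/(6h_0) = -193/48, b_0 = Δ_0 - h_0(2M_0 + M_1)/6 = 6.

-4.0208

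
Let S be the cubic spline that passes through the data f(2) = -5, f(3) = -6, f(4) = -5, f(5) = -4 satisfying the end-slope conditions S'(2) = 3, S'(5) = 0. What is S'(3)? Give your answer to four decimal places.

-1.2000

Put M_i = S'' at the i-th knot. Here h = (1, 1, 1) and Δ = (-1, 1, 1), so the interior equations h_(i-1)·M_(i-1) + 2(h_(i-1)+h_i)·M_i + h_i·M_(i+1) = 6(Δ_i − Δ_(i-1)) read
  1·M_0 + 4·M_1 + 1·M_2 = 6(Δ_1 - Δ_0) = 12
  1·M_1 + 4·M_2 + 1·M_3 = 6(Δ_2 - Δ_1) = 0
Clamped end conditions give two more equations: 2h_0·M_0 + h_0·M_1 = 6(Δ_0 - S'(2)) = -24 and h_2·M_2 + 2h_2·M_3 = 6(S'(5) - Δ_2) = -6.
Forward elimination and back-substitution give M_0 = -78/5, M_1 = 36/5, M_2 = -6/5, M_3 = -12/5.
On [3, 4], S'(x) = b_1 + 2c_1·(x - 3) + 3d_1·(x - 3)² with b_1 = Δ_1 - h_1(2M_1 + M_2)/6 = -6/5, c_1 = M_1/2 = 18/5, d_1 = (M_2 - M_1)/(6h_1) = -7/5. So S'(3) = -6/5.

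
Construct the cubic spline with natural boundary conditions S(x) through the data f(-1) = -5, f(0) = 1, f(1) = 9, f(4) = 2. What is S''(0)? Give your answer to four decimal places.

Let M_i = S''(x_i). Step sizes h_i = 1, 1, 3; slopes of the chords Δ_i = (y_(i+1) - y_i)/h_i = 6, 8, -7/3.
  1·M_0 + 4·M_1 + 1·M_2 = 6(Δ_1 - Δ_0) = 12
  1·M_1 + 8·M_2 + 3·M_3 = 6(Δ_2 - Δ_1) = -62
Natural end conditions: M_0 = M_3 = 0.
Solving the tridiagonal system: M_0 = 0, M_1 = 158/31, M_2 = -260/31, M_3 = 0.

5.0968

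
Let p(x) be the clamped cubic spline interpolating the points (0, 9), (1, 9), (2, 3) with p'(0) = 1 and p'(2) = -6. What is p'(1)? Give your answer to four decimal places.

Put m_i = p'' at the i-th knot. Here h = (1, 1) and Δ = (0, -6), so the interior equations h_(i-1)·m_(i-1) + 2(h_(i-1)+h_i)·m_i + h_i·m_(i+1) = 6(Δ_i − Δ_(i-1)) read
  1·m_0 + 4·m_1 + 1·m_2 = 6(Δ_1 - Δ_0) = -36
Clamped end conditions give two more equations: 2h_0·m_0 + h_0·m_1 = 6(Δ_0 - p'(0)) = -6 and h_1·m_1 + 2h_1·m_2 = 6(p'(2) - Δ_1) = 0.
Forward elimination and back-substitution give m_0 = 5/2, m_1 = -11, m_2 = 11/2.
On [1, 2], p'(x) = b_1 + 2c_1·(x - 1) + 3d_1·(x - 1)² with b_1 = Δ_1 - h_1(2m_1 + m_2)/6 = -13/4, c_1 = m_1/2 = -11/2, d_1 = (m_2 - m_1)/(6h_1) = 11/4. So p'(1) = -13/4.

-3.2500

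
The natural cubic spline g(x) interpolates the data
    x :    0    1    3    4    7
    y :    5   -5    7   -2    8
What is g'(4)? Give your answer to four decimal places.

Write M_i for g''(x_i). With h_i = 1, 2, 1, 3 and divided differences Δ_i = -10, 6, -9, 10/3, the continuity of g' gives the tridiagonal system
  1·M_0 + 6·M_1 + 2·M_2 = 6(Δ_1 - Δ_0) = 96
  2·M_1 + 6·M_2 + 1·M_3 = 6(Δ_2 - Δ_1) = -90
  1·M_2 + 8·M_3 + 3·M_4 = 6(Δ_3 - Δ_2) = 74
Natural end conditions: M_0 = M_4 = 0.
Solving the tridiagonal system: M_0 = 0, M_1 = 122/5, M_2 = -126/5, M_3 = 62/5, M_4 = 0.
On [4, 7], g'(x) = b_3 + 2c_3·(x - 4) + 3d_3·(x - 4)² with b_3 = Δ_3 - h_3(2M_3 + M_4)/6 = -136/15, c_3 = M_3/2 = 31/5, d_3 = (M_4 - M_3)/(6h_3) = -31/45. So g'(4) = -136/15.

-9.0667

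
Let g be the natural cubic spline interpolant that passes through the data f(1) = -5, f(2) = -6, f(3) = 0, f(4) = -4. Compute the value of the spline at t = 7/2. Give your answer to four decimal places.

Let M_i = g''(x_i). Step sizes h_i = 1, 1, 1; slopes of the chords Δ_i = (y_(i+1) - y_i)/h_i = -1, 6, -4.
  1·M_0 + 4·M_1 + 1·M_2 = 6(Δ_1 - Δ_0) = 42
  1·M_1 + 4·M_2 + 1·M_3 = 6(Δ_2 - Δ_1) = -60
Natural end conditions: M_0 = M_3 = 0.
Solving: M_0 = 0, M_1 = 76/5, M_2 = -94/5, M_3 = 0.
On [3, 4], g(t) = 0 + 34/15·(t - 3) - 47/5·(t - 3)² + 47/15·(t - 3)³.
With (t - 3) = 1/2: g(7/2) = -33/40.

-0.8250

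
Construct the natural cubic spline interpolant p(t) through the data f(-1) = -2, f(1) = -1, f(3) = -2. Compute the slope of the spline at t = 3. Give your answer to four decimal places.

Put M_i = p'' at the i-th knot. Here h = (2, 2) and Δ = (1/2, -1/2), so the interior equations h_(i-1)·M_(i-1) + 2(h_(i-1)+h_i)·M_i + h_i·M_(i+1) = 6(Δ_i − Δ_(i-1)) read
  2·M_0 + 8·M_1 + 2·M_2 = 6(Δ_1 - Δ_0) = -6
Natural end conditions: M_0 = M_2 = 0.
Hence M_0 = 0, M_1 = -3/4, M_2 = 0.
On [1, 3], p'(t) = b_1 + 2c_1·(t - 1) + 3d_1·(t - 1)² with b_1 = Δ_1 - h_1(2M_1 + M_2)/6 = 0, c_1 = M_1/2 = -3/8, d_1 = (M_2 - M_1)/(6h_1) = 1/16. So p'(3) = -3/4.

-0.7500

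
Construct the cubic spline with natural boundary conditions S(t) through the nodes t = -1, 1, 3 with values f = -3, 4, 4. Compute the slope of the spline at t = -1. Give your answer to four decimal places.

4.3750

Write σ_i for S''(x_i). With h_i = 2, 2 and divided differences Δ_i = 7/2, 0, the continuity of S' gives the tridiagonal system
  2·σ_0 + 8·σ_1 + 2·σ_2 = 6(Δ_1 - Δ_0) = -21
Natural end conditions: σ_0 = σ_2 = 0.
Forward elimination and back-substitution give σ_0 = 0, σ_1 = -21/8, σ_2 = 0.
On [-1, 1], S'(t) = b_0 + 2c_0·(t + 1) + 3d_0·(t + 1)² with b_0 = Δ_0 - h_0(2σ_0 + σ_1)/6 = 35/8, c_0 = σ_0/2 = 0, d_0 = (σ_1 - σ_0)/(6h_0) = -7/32. So S'(-1) = 35/8.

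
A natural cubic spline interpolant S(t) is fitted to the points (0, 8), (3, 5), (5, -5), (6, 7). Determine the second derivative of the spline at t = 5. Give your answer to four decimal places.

Write σ_i for S''(x_i). With h_i = 3, 2, 1 and divided differences Δ_i = -1, -5, 12, the continuity of S' gives the tridiagonal system
  3·σ_0 + 10·σ_1 + 2·σ_2 = 6(Δ_1 - Δ_0) = -24
  2·σ_1 + 6·σ_2 + 1·σ_3 = 6(Δ_2 - Δ_1) = 102
Natural end conditions: σ_0 = σ_3 = 0.
Forward elimination and back-substitution give σ_0 = 0, σ_1 = -87/14, σ_2 = 267/14, σ_3 = 0.

19.0714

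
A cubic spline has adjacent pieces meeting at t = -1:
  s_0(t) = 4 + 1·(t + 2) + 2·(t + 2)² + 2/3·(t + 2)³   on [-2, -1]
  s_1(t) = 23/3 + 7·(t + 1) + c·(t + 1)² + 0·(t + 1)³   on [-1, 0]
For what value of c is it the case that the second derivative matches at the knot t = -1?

s_0''(t) = 4 + 4·(t + 2), so s_0''(-1) = 8. On the right, s_1''(-1) = 2c, so c = 4.

4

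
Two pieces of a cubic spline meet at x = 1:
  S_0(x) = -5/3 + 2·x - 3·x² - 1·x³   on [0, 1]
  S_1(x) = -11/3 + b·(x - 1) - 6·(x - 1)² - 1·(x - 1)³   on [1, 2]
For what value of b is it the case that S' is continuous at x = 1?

S_0'(x) = 2 - 6·x - 3·x², so S_0'(1) = -7. On the right, S_1'(1) = b, so b = -7.

-7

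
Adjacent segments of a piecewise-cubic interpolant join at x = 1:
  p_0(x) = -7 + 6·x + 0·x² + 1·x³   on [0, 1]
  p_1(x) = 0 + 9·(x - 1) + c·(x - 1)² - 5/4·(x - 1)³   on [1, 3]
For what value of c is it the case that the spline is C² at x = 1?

p_0''(x) = 0 + 6·x, so p_0''(1) = 6. On the right, p_1''(1) = 2c, so c = 3.

3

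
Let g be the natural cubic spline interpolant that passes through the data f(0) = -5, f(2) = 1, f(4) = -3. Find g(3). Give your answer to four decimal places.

-0.0625

Write σ_i for g''(x_i). With h_i = 2, 2 and divided differences Δ_i = 3, -2, the continuity of g' gives the tridiagonal system
  2·σ_0 + 8·σ_1 + 2·σ_2 = 6(Δ_1 - Δ_0) = -30
Natural end conditions: σ_0 = σ_2 = 0.
Solving: σ_0 = 0, σ_1 = -15/4, σ_2 = 0.
On [2, 4], g(x) = 1 + 1/2·(x - 2) - 15/8·(x - 2)² + 5/16·(x - 2)³.
With (x - 2) = 1: g(3) = -1/16.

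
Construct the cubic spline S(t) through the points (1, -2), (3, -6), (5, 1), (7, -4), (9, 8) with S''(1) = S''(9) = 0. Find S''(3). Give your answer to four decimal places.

Write M_i for S''(x_i). With h_i = 2, 2, 2, 2 and divided differences Δ_i = -2, 7/2, -5/2, 6, the continuity of S' gives the tridiagonal system
  2·M_0 + 8·M_1 + 2·M_2 = 6(Δ_1 - Δ_0) = 33
  2·M_1 + 8·M_2 + 2·M_3 = 6(Δ_2 - Δ_1) = -36
  2·M_2 + 8·M_3 + 2·M_4 = 6(Δ_3 - Δ_2) = 51
Natural end conditions: M_0 = M_4 = 0.
Solving: M_0 = 0, M_1 = 345/56, M_2 = -57/7, M_3 = 471/56, M_4 = 0.

6.1607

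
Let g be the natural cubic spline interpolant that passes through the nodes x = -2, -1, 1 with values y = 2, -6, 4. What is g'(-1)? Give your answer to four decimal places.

Let m_i = g''(x_i). Step sizes h_i = 1, 2; slopes of the chords Δ_i = (y_(i+1) - y_i)/h_i = -8, 5.
  1·m_0 + 6·m_1 + 2·m_2 = 6(Δ_1 - Δ_0) = 78
Natural end conditions: m_0 = m_2 = 0.
Solving the tridiagonal system: m_0 = 0, m_1 = 13, m_2 = 0.
On [-1, 1], g'(x) = b_1 + 2c_1·(x + 1) + 3d_1·(x + 1)² with b_1 = Δ_1 - h_1(2m_1 + m_2)/6 = -11/3, c_1 = m_1/2 = 13/2, d_1 = (m_2 - m_1)/(6h_1) = -13/12. So g'(-1) = -11/3.

-3.6667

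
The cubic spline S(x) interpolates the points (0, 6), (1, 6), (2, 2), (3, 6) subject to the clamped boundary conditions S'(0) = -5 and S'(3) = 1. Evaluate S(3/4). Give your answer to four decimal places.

6.0188

With M_i denoting the second derivative at x_i, h_i = 1, 1, 1, and Δ_i = (y_(i+1) − y_i)/h_i = 0, -4, 4:
  1·M_0 + 4·M_1 + 1·M_2 = 6(Δ_1 - Δ_0) = -24
  1·M_1 + 4·M_2 + 1·M_3 = 6(Δ_2 - Δ_1) = 48
Clamped end conditions give two more equations: 2h_0·M_0 + h_0·M_1 = 6(Δ_0 - S'(0)) = 30 and h_2·M_2 + 2h_2·M_3 = 6(S'(3) - Δ_2) = -18.
Hence M_0 = 118/5, M_1 = -86/5, M_2 = 106/5, M_3 = -98/5.
On [0, 1], S(x) = 6 - 5·x + 59/5·x² - 34/5·x³.
With x = 3/4: S(3/4) = 963/160.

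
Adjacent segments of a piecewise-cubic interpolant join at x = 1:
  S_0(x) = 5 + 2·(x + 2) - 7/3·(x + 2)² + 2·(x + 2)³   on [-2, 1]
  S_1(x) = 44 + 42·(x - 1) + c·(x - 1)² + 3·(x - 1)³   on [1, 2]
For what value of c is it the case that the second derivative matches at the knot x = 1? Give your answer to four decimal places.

15.6667

S_0''(x) = -14/3 + 12·(x + 2), so S_0''(1) = 94/3. On the right, S_1''(1) = 2c, so c = 47/3.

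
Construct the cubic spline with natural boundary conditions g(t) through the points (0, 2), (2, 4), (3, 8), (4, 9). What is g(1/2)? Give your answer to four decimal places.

1.8886

Put M_i = g'' at the i-th knot. Here h = (2, 1, 1) and Δ = (1, 4, 1), so the interior equations h_(i-1)·M_(i-1) + 2(h_(i-1)+h_i)·M_i + h_i·M_(i+1) = 6(Δ_i − Δ_(i-1)) read
  2·M_0 + 6·M_1 + 1·M_2 = 6(Δ_1 - Δ_0) = 18
  1·M_1 + 4·M_2 + 1·M_3 = 6(Δ_2 - Δ_1) = -18
Natural end conditions: M_0 = M_3 = 0.
Hence M_0 = 0, M_1 = 90/23, M_2 = -126/23, M_3 = 0.
On [0, 2], g(t) = 2 - 7/23·t + 0·t² + 15/46·t³.
With t = 1/2: g(1/2) = 695/368.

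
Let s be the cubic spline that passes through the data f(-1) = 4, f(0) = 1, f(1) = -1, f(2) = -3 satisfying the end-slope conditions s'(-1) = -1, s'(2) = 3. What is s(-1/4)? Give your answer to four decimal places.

1.8063

Write M_i for s''(x_i). With h_i = 1, 1, 1 and divided differences Δ_i = -3, -2, -2, the continuity of s' gives the tridiagonal system
  1·M_0 + 4·M_1 + 1·M_2 = 6(Δ_1 - Δ_0) = 6
  1·M_1 + 4·M_2 + 1·M_3 = 6(Δ_2 - Δ_1) = 0
Clamped end conditions give two more equations: 2h_0·M_0 + h_0·M_1 = 6(Δ_0 - s'(-1)) = -12 and h_2·M_2 + 2h_2·M_3 = 6(s'(2) - Δ_2) = 30.
Hence M_0 = -128/15, M_1 = 76/15, M_2 = -86/15, M_3 = 268/15.
On [-1, 0], s(x) = 4 - 1·(x + 1) - 64/15·(x + 1)² + 34/15·(x + 1)³.
With (x + 1) = 3/4: s(-1/4) = 289/160.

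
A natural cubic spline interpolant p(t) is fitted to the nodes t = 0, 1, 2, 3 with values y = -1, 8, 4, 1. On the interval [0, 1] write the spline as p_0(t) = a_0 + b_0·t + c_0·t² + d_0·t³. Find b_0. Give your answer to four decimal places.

12.5333

Let M_i = p''(x_i). Step sizes h_i = 1, 1, 1; slopes of the chords Δ_i = (y_(i+1) - y_i)/h_i = 9, -4, -3.
  1·M_0 + 4·M_1 + 1·M_2 = 6(Δ_1 - Δ_0) = -78
  1·M_1 + 4·M_2 + 1·M_3 = 6(Δ_2 - Δ_1) = 6
Natural end conditions: M_0 = M_3 = 0.
Hence M_0 = 0, M_1 = -106/5, M_2 = 34/5, M_3 = 0.
On [0, 1], with p_0(t) = a_0 + b_0·t + c_0·t² + d_0·t³: c_0 = M_0/2 = 0, d_0 = (M_1 - M_0)/(6h_0) = -53/15, b_0 = Δ_0 - h_0(2M_0 + M_1)/6 = 188/15.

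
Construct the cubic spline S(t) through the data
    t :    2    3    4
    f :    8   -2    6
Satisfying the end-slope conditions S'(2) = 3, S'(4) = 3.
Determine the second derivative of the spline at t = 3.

54

Let m_i = S''(x_i). Step sizes h_i = 1, 1; slopes of the chords Δ_i = (y_(i+1) - y_i)/h_i = -10, 8.
  1·m_0 + 4·m_1 + 1·m_2 = 6(Δ_1 - Δ_0) = 108
Clamped end conditions give two more equations: 2h_0·m_0 + h_0·m_1 = 6(Δ_0 - S'(2)) = -78 and h_1·m_1 + 2h_1·m_2 = 6(S'(4) - Δ_1) = -30.
Forward elimination and back-substitution give m_0 = -66, m_1 = 54, m_2 = -42.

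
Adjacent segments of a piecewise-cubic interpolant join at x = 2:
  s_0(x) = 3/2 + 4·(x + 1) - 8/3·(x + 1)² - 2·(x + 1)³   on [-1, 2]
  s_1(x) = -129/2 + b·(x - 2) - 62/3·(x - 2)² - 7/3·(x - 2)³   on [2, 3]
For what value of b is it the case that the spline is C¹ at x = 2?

-66

s_0'(x) = 4 - 16/3·(x + 1) - 6·(x + 1)², so s_0'(2) = -66. On the right, s_1'(2) = b, so b = -66.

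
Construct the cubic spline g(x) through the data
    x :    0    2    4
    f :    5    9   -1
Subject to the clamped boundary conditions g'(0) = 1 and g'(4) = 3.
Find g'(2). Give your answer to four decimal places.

-3.2500

Put m_i = g'' at the i-th knot. Here h = (2, 2) and Δ = (2, -5), so the interior equations h_(i-1)·m_(i-1) + 2(h_(i-1)+h_i)·m_i + h_i·m_(i+1) = 6(Δ_i − Δ_(i-1)) read
  2·m_0 + 8·m_1 + 2·m_2 = 6(Δ_1 - Δ_0) = -42
Clamped end conditions give two more equations: 2h_0·m_0 + h_0·m_1 = 6(Δ_0 - g'(0)) = 6 and h_1·m_1 + 2h_1·m_2 = 6(g'(4) - Δ_1) = 48.
Solving the tridiagonal system: m_0 = 29/4, m_1 = -23/2, m_2 = 71/4.
On [2, 4], g'(x) = b_1 + 2c_1·(x - 2) + 3d_1·(x - 2)² with b_1 = Δ_1 - h_1(2m_1 + m_2)/6 = -13/4, c_1 = m_1/2 = -23/4, d_1 = (m_2 - m_1)/(6h_1) = 39/16. So g'(2) = -13/4.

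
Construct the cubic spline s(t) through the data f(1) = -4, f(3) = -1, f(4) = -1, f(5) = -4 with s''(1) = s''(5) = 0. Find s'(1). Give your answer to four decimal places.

Put σ_i = s'' at the i-th knot. Here h = (2, 1, 1) and Δ = (3/2, 0, -3), so the interior equations h_(i-1)·σ_(i-1) + 2(h_(i-1)+h_i)·σ_i + h_i·σ_(i+1) = 6(Δ_i − Δ_(i-1)) read
  2·σ_0 + 6·σ_1 + 1·σ_2 = 6(Δ_1 - Δ_0) = -9
  1·σ_1 + 4·σ_2 + 1·σ_3 = 6(Δ_2 - Δ_1) = -18
Natural end conditions: σ_0 = σ_3 = 0.
Hence σ_0 = 0, σ_1 = -18/23, σ_2 = -99/23, σ_3 = 0.
On [1, 3], s'(t) = b_0 + 2c_0·(t - 1) + 3d_0·(t - 1)² with b_0 = Δ_0 - h_0(2σ_0 + σ_1)/6 = 81/46, c_0 = σ_0/2 = 0, d_0 = (σ_1 - σ_0)/(6h_0) = -3/46. So s'(1) = 81/46.

1.7609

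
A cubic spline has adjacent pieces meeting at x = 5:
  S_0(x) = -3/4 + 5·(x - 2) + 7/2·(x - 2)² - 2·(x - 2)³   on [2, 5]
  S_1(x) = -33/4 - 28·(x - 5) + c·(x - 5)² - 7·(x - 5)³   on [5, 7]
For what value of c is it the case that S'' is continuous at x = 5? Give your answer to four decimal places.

S_0''(x) = 7 - 12·(x - 2), so S_0''(5) = -29. On the right, S_1''(5) = 2c, so c = -29/2.

-14.5000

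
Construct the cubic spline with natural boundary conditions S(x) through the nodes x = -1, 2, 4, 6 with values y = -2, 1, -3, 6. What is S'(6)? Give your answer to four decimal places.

Put m_i = S'' at the i-th knot. Here h = (3, 2, 2) and Δ = (1, -2, 9/2), so the interior equations h_(i-1)·m_(i-1) + 2(h_(i-1)+h_i)·m_i + h_i·m_(i+1) = 6(Δ_i − Δ_(i-1)) read
  3·m_0 + 10·m_1 + 2·m_2 = 6(Δ_1 - Δ_0) = -18
  2·m_1 + 8·m_2 + 2·m_3 = 6(Δ_2 - Δ_1) = 39
Natural end conditions: m_0 = m_3 = 0.
Forward elimination and back-substitution give m_0 = 0, m_1 = -111/38, m_2 = 213/38, m_3 = 0.
On [4, 6], S'(x) = b_2 + 2c_2·(x - 4) + 3d_2·(x - 4)² with b_2 = Δ_2 - h_2(2m_2 + m_3)/6 = 29/38, c_2 = m_2/2 = 213/76, d_2 = (m_3 - m_2)/(6h_2) = -71/152. So S'(6) = 121/19.

6.3684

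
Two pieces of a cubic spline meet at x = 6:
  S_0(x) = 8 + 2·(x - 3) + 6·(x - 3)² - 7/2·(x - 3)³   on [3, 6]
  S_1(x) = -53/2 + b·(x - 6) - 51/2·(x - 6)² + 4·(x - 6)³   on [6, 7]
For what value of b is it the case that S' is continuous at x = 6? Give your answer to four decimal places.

S_0'(x) = 2 + 12·(x - 3) - 21/2·(x - 3)², so S_0'(6) = -113/2. On the right, S_1'(6) = b, so b = -113/2.

-56.5000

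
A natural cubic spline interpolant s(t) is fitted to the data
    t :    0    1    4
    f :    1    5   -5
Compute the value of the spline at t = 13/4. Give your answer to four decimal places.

-0.5664

Put σ_i = s'' at the i-th knot. Here h = (1, 3) and Δ = (4, -10/3), so the interior equations h_(i-1)·σ_(i-1) + 2(h_(i-1)+h_i)·σ_i + h_i·σ_(i+1) = 6(Δ_i − Δ_(i-1)) read
  1·σ_0 + 8·σ_1 + 3·σ_2 = 6(Δ_1 - Δ_0) = -44
Natural end conditions: σ_0 = σ_2 = 0.
Hence σ_0 = 0, σ_1 = -11/2, σ_2 = 0.
On [1, 4], s(t) = 5 + 13/6·(t - 1) - 11/4·(t - 1)² + 11/36·(t - 1)³.
With (t - 1) = 9/4: s(13/4) = -145/256.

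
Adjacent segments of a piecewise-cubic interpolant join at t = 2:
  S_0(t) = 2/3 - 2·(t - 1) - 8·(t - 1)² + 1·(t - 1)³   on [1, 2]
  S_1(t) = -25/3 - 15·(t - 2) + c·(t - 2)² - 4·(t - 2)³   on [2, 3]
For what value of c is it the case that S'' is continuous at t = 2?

S_0''(t) = -16 + 6·(t - 1), so S_0''(2) = -10. On the right, S_1''(2) = 2c, so c = -5.

-5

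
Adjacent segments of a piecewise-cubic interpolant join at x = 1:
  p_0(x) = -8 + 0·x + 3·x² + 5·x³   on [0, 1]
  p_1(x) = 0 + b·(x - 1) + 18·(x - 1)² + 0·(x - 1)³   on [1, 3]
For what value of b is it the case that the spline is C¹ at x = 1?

p_0'(x) = 0 + 6·x + 15·x², so p_0'(1) = 21. On the right, p_1'(1) = b, so b = 21.

21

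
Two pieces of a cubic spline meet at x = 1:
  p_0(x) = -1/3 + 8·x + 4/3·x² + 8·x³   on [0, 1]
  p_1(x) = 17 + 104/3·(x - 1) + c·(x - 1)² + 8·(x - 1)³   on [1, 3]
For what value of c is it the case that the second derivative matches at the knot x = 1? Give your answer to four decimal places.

25.3333

p_0''(x) = 8/3 + 48·x, so p_0''(1) = 152/3. On the right, p_1''(1) = 2c, so c = 76/3.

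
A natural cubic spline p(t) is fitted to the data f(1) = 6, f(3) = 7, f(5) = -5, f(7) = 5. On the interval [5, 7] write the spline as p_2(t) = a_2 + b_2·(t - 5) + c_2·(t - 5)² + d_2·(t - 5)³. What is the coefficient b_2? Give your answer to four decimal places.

Write M_i for p''(x_i). With h_i = 2, 2, 2 and divided differences Δ_i = 1/2, -6, 5, the continuity of p' gives the tridiagonal system
  2·M_0 + 8·M_1 + 2·M_2 = 6(Δ_1 - Δ_0) = -39
  2·M_1 + 8·M_2 + 2·M_3 = 6(Δ_2 - Δ_1) = 66
Natural end conditions: M_0 = M_3 = 0.
Solving the tridiagonal system: M_0 = 0, M_1 = -37/5, M_2 = 101/10, M_3 = 0.
On [5, 7], with p_2(t) = a_2 + b_2·(t - 5) + c_2·(t - 5)² + d_2·(t - 5)³: c_2 = M_2/2 = 101/20, d_2 = (M_3 - M_2)/(6h_2) = -101/120, b_2 = Δ_2 - h_2(2M_2 + M_3)/6 = -26/15.

-1.7333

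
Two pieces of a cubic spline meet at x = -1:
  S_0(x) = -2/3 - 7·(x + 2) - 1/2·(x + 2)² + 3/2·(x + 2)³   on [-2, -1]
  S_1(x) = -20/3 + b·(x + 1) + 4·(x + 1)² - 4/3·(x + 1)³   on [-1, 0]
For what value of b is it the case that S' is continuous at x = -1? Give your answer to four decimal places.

S_0'(x) = -7 - 1·(x + 2) + 9/2·(x + 2)², so S_0'(-1) = -7/2. On the right, S_1'(-1) = b, so b = -7/2.

-3.5000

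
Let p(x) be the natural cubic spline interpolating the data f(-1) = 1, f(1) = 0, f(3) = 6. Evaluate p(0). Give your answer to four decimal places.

-0.1563

Let σ_i = p''(x_i). Step sizes h_i = 2, 2; slopes of the chords Δ_i = (y_(i+1) - y_i)/h_i = -1/2, 3.
  2·σ_0 + 8·σ_1 + 2·σ_2 = 6(Δ_1 - Δ_0) = 21
Natural end conditions: σ_0 = σ_2 = 0.
Solving the tridiagonal system: σ_0 = 0, σ_1 = 21/8, σ_2 = 0.
On [-1, 1], p(x) = 1 - 11/8·(x + 1) + 0·(x + 1)² + 7/32·(x + 1)³.
With (x + 1) = 1: p(0) = -5/32.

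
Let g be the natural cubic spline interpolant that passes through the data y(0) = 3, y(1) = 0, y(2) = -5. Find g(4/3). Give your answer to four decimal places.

Let σ_i = g''(x_i). Step sizes h_i = 1, 1; slopes of the chords Δ_i = (y_(i+1) - y_i)/h_i = -3, -5.
  1·σ_0 + 4·σ_1 + 1·σ_2 = 6(Δ_1 - Δ_0) = -12
Natural end conditions: σ_0 = σ_2 = 0.
Hence σ_0 = 0, σ_1 = -3, σ_2 = 0.
On [1, 2], g(t) = 0 - 4·(t - 1) - 3/2·(t - 1)² + 1/2·(t - 1)³.
With (t - 1) = 1/3: g(4/3) = -40/27.

-1.4815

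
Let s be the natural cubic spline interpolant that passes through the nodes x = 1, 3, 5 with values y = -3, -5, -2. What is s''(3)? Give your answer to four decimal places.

Write M_i for s''(x_i). With h_i = 2, 2 and divided differences Δ_i = -1, 3/2, the continuity of s' gives the tridiagonal system
  2·M_0 + 8·M_1 + 2·M_2 = 6(Δ_1 - Δ_0) = 15
Natural end conditions: M_0 = M_2 = 0.
Forward elimination and back-substitution give M_0 = 0, M_1 = 15/8, M_2 = 0.

1.8750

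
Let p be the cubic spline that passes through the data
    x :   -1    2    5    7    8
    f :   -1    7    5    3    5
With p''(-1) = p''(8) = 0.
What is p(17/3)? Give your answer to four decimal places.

Put m_i = p'' at the i-th knot. Here h = (3, 3, 2, 1) and Δ = (8/3, -2/3, -1, 2), so the interior equations h_(i-1)·m_(i-1) + 2(h_(i-1)+h_i)·m_i + h_i·m_(i+1) = 6(Δ_i − Δ_(i-1)) read
  3·m_0 + 12·m_1 + 3·m_2 = 6(Δ_1 - Δ_0) = -20
  3·m_1 + 10·m_2 + 2·m_3 = 6(Δ_2 - Δ_1) = -2
  2·m_2 + 6·m_3 + 1·m_4 = 6(Δ_3 - Δ_2) = 18
Natural end conditions: m_0 = m_4 = 0.
Solving the tridiagonal system: m_0 = 0, m_1 = -488/309, m_2 = -36/103, m_3 = 321/103, m_4 = 0.
On [5, 7], p(x) = 5 - 186/103·(x - 5) - 18/103·(x - 5)² + 119/412·(x - 5)³.
With (x - 5) = 2/3: p(17/3) = 10579/2781.

3.8040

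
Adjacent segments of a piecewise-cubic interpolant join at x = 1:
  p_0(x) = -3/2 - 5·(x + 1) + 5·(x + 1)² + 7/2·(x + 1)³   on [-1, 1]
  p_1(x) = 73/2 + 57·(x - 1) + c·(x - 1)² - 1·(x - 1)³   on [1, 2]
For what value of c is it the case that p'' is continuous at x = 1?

p_0''(x) = 10 + 21·(x + 1), so p_0''(1) = 52. On the right, p_1''(1) = 2c, so c = 26.

26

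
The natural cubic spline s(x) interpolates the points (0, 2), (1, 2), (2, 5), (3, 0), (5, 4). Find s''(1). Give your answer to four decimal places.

8.6512

With σ_i denoting the second derivative at x_i, h_i = 1, 1, 1, 2, and Δ_i = (y_(i+1) − y_i)/h_i = 0, 3, -5, 2:
  1·σ_0 + 4·σ_1 + 1·σ_2 = 6(Δ_1 - Δ_0) = 18
  1·σ_1 + 4·σ_2 + 1·σ_3 = 6(Δ_2 - Δ_1) = -48
  1·σ_2 + 6·σ_3 + 2·σ_4 = 6(Δ_3 - Δ_2) = 42
Natural end conditions: σ_0 = σ_4 = 0.
Solving the tridiagonal system: σ_0 = 0, σ_1 = 372/43, σ_2 = -714/43, σ_3 = 420/43, σ_4 = 0.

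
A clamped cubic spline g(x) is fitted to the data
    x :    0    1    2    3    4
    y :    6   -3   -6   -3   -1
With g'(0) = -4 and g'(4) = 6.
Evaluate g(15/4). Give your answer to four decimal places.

-2.0700

With m_i denoting the second derivative at x_i, h_i = 1, 1, 1, 1, and Δ_i = (y_(i+1) − y_i)/h_i = -9, -3, 3, 2:
  1·m_0 + 4·m_1 + 1·m_2 = 6(Δ_1 - Δ_0) = 36
  1·m_1 + 4·m_2 + 1·m_3 = 6(Δ_2 - Δ_1) = 36
  1·m_2 + 4·m_3 + 1·m_4 = 6(Δ_3 - Δ_2) = -6
Clamped end conditions give two more equations: 2h_0·m_0 + h_0·m_1 = 6(Δ_0 - g'(0)) = -30 and h_3·m_3 + 2h_3·m_4 = 6(g'(4) - Δ_3) = 24.
Solving: m_0 = -593/28, m_1 = 173/14, m_2 = 31/4, m_3 = -103/14, m_4 = 439/28.
On [3, 4], g(x) = -3 + 103/56·(x - 3) - 103/28·(x - 3)² + 215/56·(x - 3)³.
With (x - 3) = 3/4: g(15/4) = -7419/3584.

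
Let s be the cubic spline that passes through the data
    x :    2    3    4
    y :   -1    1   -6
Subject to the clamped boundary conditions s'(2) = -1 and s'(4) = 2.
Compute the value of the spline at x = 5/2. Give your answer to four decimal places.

Let σ_i = s''(x_i). Step sizes h_i = 1, 1; slopes of the chords Δ_i = (y_(i+1) - y_i)/h_i = 2, -7.
  1·σ_0 + 4·σ_1 + 1·σ_2 = 6(Δ_1 - Δ_0) = -54
Clamped end conditions give two more equations: 2h_0·σ_0 + h_0·σ_1 = 6(Δ_0 - s'(2)) = 18 and h_1·σ_1 + 2h_1·σ_2 = 6(s'(4) - Δ_1) = 54.
Solving the tridiagonal system: σ_0 = 24, σ_1 = -30, σ_2 = 42.
On [2, 3], s(x) = -1 - 1·(x - 2) + 12·(x - 2)² - 9·(x - 2)³.
With (x - 2) = 1/2: s(5/2) = 3/8.

0.3750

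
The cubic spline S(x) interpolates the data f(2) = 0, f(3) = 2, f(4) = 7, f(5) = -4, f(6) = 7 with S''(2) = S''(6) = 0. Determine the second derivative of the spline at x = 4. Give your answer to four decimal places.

With M_i denoting the second derivative at x_i, h_i = 1, 1, 1, 1, and Δ_i = (y_(i+1) − y_i)/h_i = 2, 5, -11, 11:
  1·M_0 + 4·M_1 + 1·M_2 = 6(Δ_1 - Δ_0) = 18
  1·M_1 + 4·M_2 + 1·M_3 = 6(Δ_2 - Δ_1) = -96
  1·M_2 + 4·M_3 + 1·M_4 = 6(Δ_3 - Δ_2) = 132
Natural end conditions: M_0 = M_4 = 0.
Forward elimination and back-substitution give M_0 = 0, M_1 = 393/28, M_2 = -267/7, M_3 = 1191/28, M_4 = 0.

-38.1429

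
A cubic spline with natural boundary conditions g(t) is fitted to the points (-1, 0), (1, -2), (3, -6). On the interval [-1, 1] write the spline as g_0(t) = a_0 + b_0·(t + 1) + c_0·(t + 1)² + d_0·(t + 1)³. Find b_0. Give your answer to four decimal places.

-0.7500

Put m_i = g'' at the i-th knot. Here h = (2, 2) and Δ = (-1, -2), so the interior equations h_(i-1)·m_(i-1) + 2(h_(i-1)+h_i)·m_i + h_i·m_(i+1) = 6(Δ_i − Δ_(i-1)) read
  2·m_0 + 8·m_1 + 2·m_2 = 6(Δ_1 - Δ_0) = -6
Natural end conditions: m_0 = m_2 = 0.
Solving: m_0 = 0, m_1 = -3/4, m_2 = 0.
On [-1, 1], with g_0(t) = a_0 + b_0·(t + 1) + c_0·(t + 1)² + d_0·(t + 1)³: c_0 = m_0/2 = 0, d_0 = (m_1 - m_0)/(6h_0) = -1/16, b_0 = Δ_0 - h_0(2m_0 + m_1)/6 = -3/4.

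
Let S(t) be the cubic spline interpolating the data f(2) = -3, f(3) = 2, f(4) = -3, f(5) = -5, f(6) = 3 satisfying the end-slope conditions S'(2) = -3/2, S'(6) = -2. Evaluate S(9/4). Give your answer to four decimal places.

-2.5356

Put σ_i = S'' at the i-th knot. Here h = (1, 1, 1, 1) and Δ = (5, -5, -2, 8), so the interior equations h_(i-1)·σ_(i-1) + 2(h_(i-1)+h_i)·σ_i + h_i·σ_(i+1) = 6(Δ_i − Δ_(i-1)) read
  1·σ_0 + 4·σ_1 + 1·σ_2 = 6(Δ_1 - Δ_0) = -60
  1·σ_1 + 4·σ_2 + 1·σ_3 = 6(Δ_2 - Δ_1) = 18
  1·σ_2 + 4·σ_3 + 1·σ_4 = 6(Δ_3 - Δ_2) = 60
Clamped end conditions give two more equations: 2h_0·σ_0 + h_0·σ_1 = 6(Δ_0 - S'(2)) = 39 and h_3·σ_3 + 2h_3·σ_4 = 6(S'(6) - Δ_3) = -60.
Solving: σ_0 = 1763/56, σ_1 = -671/28, σ_2 = 35/8, σ_3 = 685/28, σ_4 = -2365/56.
On [2, 3], S(t) = -3 - 3/2·(t - 2) + 1763/112·(t - 2)² - 1035/112·(t - 2)³.
With (t - 2) = 1/4: S(9/4) = -18175/7168.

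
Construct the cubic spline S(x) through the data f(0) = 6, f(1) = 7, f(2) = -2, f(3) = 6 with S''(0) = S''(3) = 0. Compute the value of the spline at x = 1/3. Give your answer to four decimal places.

7.4593

With M_i denoting the second derivative at x_i, h_i = 1, 1, 1, and Δ_i = (y_(i+1) − y_i)/h_i = 1, -9, 8:
  1·M_0 + 4·M_1 + 1·M_2 = 6(Δ_1 - Δ_0) = -60
  1·M_1 + 4·M_2 + 1·M_3 = 6(Δ_2 - Δ_1) = 102
Natural end conditions: M_0 = M_3 = 0.
Solving: M_0 = 0, M_1 = -114/5, M_2 = 156/5, M_3 = 0.
On [0, 1], S(x) = 6 + 24/5·x + 0·x² - 19/5·x³.
With x = 1/3: S(1/3) = 1007/135.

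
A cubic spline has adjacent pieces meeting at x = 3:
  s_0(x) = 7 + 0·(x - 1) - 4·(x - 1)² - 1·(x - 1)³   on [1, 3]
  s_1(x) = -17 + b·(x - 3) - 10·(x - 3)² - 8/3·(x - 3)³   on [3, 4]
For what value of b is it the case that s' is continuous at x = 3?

s_0'(x) = 0 - 8·(x - 1) - 3·(x - 1)², so s_0'(3) = -28. On the right, s_1'(3) = b, so b = -28.

-28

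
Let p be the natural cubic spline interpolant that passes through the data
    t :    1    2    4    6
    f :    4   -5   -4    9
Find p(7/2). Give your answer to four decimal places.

Let M_i = p''(x_i). Step sizes h_i = 1, 2, 2; slopes of the chords Δ_i = (y_(i+1) - y_i)/h_i = -9, 1/2, 13/2.
  1·M_0 + 6·M_1 + 2·M_2 = 6(Δ_1 - Δ_0) = 57
  2·M_1 + 8·M_2 + 2·M_3 = 6(Δ_2 - Δ_1) = 36
Natural end conditions: M_0 = M_3 = 0.
Solving the tridiagonal system: M_0 = 0, M_1 = 96/11, M_2 = 51/22, M_3 = 0.
On [2, 4], p(t) = -5 - 67/11·(t - 2) + 48/11·(t - 2)² - 47/88·(t - 2)³.
With (t - 2) = 3/2: p(7/2) = -4309/704.

-6.1207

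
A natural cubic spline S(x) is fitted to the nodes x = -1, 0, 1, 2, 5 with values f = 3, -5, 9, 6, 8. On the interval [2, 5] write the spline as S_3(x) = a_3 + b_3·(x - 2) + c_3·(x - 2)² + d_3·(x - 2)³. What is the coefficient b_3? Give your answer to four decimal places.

-6.8333

With M_i denoting the second derivative at x_i, h_i = 1, 1, 1, 3, and Δ_i = (y_(i+1) − y_i)/h_i = -8, 14, -3, 2/3:
  1·M_0 + 4·M_1 + 1·M_2 = 6(Δ_1 - Δ_0) = 132
  1·M_1 + 4·M_2 + 1·M_3 = 6(Δ_2 - Δ_1) = -102
  1·M_2 + 8·M_3 + 3·M_4 = 6(Δ_3 - Δ_2) = 22
Natural end conditions: M_0 = M_4 = 0.
Solving: M_0 = 0, M_1 = 85/2, M_2 = -38, M_3 = 15/2, M_4 = 0.
On [2, 5], with S_3(x) = a_3 + b_3·(x - 2) + c_3·(x - 2)² + d_3·(x - 2)³: c_3 = M_3/2 = 15/4, d_3 = (M_4 - M_3)/(6h_3) = -5/12, b_3 = Δ_3 - h_3(2M_3 + M_4)/6 = -41/6.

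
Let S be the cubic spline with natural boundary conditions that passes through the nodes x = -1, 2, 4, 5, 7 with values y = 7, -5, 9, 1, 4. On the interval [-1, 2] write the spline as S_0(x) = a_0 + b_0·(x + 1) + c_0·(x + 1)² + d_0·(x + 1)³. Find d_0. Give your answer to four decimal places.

0.5971

Put M_i = S'' at the i-th knot. Here h = (3, 2, 1, 2) and Δ = (-4, 7, -8, 3/2), so the interior equations h_(i-1)·M_(i-1) + 2(h_(i-1)+h_i)·M_i + h_i·M_(i+1) = 6(Δ_i − Δ_(i-1)) read
  3·M_0 + 10·M_1 + 2·M_2 = 6(Δ_1 - Δ_0) = 66
  2·M_1 + 6·M_2 + 1·M_3 = 6(Δ_2 - Δ_1) = -90
  1·M_2 + 6·M_3 + 2·M_4 = 6(Δ_3 - Δ_2) = 57
Natural end conditions: M_0 = M_4 = 0.
Solving the tridiagonal system: M_0 = 0, M_1 = 1752/163, M_2 = -3381/163, M_3 = 2112/163, M_4 = 0.
On [-1, 2], with S_0(x) = a_0 + b_0·(x + 1) + c_0·(x + 1)² + d_0·(x + 1)³: c_0 = M_0/2 = 0, d_0 = (M_1 - M_0)/(6h_0) = 292/489, b_0 = Δ_0 - h_0(2M_0 + M_1)/6 = -1528/163.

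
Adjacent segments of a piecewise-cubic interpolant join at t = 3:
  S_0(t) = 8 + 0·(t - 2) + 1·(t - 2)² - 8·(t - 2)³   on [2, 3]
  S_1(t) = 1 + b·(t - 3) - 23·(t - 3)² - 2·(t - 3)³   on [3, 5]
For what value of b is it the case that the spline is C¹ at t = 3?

S_0'(t) = 0 + 2·(t - 2) - 24·(t - 2)², so S_0'(3) = -22. On the right, S_1'(3) = b, so b = -22.

-22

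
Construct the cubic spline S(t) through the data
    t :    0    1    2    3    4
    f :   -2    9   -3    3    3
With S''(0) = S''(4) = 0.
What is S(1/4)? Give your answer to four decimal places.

2.5204

Let m_i = S''(x_i). Step sizes h_i = 1, 1, 1, 1; slopes of the chords Δ_i = (y_(i+1) - y_i)/h_i = 11, -12, 6, 0.
  1·m_0 + 4·m_1 + 1·m_2 = 6(Δ_1 - Δ_0) = -138
  1·m_1 + 4·m_2 + 1·m_3 = 6(Δ_2 - Δ_1) = 108
  1·m_2 + 4·m_3 + 1·m_4 = 6(Δ_3 - Δ_2) = -36
Natural end conditions: m_0 = m_4 = 0.
Forward elimination and back-substitution give m_0 = 0, m_1 = -1269/28, m_2 = 303/7, m_3 = -555/28, m_4 = 0.
On [0, 1], S(t) = -2 + 1039/56·t + 0·t² - 423/56·t³.
With t = 1/4: S(1/4) = 9033/3584.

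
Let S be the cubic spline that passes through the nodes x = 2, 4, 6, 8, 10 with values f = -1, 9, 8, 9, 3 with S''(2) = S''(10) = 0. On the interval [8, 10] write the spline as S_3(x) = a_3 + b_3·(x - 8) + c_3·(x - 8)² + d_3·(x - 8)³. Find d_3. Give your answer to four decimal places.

0.2768

With σ_i denoting the second derivative at x_i, h_i = 2, 2, 2, 2, and Δ_i = (y_(i+1) − y_i)/h_i = 5, -1/2, 1/2, -3:
  2·σ_0 + 8·σ_1 + 2·σ_2 = 6(Δ_1 - Δ_0) = -33
  2·σ_1 + 8·σ_2 + 2·σ_3 = 6(Δ_2 - Δ_1) = 6
  2·σ_2 + 8·σ_3 + 2·σ_4 = 6(Δ_3 - Δ_2) = -21
Natural end conditions: σ_0 = σ_4 = 0.
Solving the tridiagonal system: σ_0 = 0, σ_1 = -135/28, σ_2 = 39/14, σ_3 = -93/28, σ_4 = 0.
On [8, 10], with S_3(x) = a_3 + b_3·(x - 8) + c_3·(x - 8)² + d_3·(x - 8)³: c_3 = σ_3/2 = -93/56, d_3 = (σ_4 - σ_3)/(6h_3) = 31/112, b_3 = Δ_3 - h_3(2σ_3 + σ_4)/6 = -11/14.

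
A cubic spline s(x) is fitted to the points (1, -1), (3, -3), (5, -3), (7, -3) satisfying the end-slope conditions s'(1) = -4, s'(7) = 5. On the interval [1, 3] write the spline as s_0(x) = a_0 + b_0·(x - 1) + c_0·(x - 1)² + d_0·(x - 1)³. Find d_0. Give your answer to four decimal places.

-0.3500

Write m_i for s''(x_i). With h_i = 2, 2, 2 and divided differences Δ_i = -1, 0, 0, the continuity of s' gives the tridiagonal system
  2·m_0 + 8·m_1 + 2·m_2 = 6(Δ_1 - Δ_0) = 6
  2·m_1 + 8·m_2 + 2·m_3 = 6(Δ_2 - Δ_1) = 0
Clamped end conditions give two more equations: 2h_0·m_0 + h_0·m_1 = 6(Δ_0 - s'(1)) = 18 and h_2·m_2 + 2h_2·m_3 = 6(s'(7) - Δ_2) = 30.
Hence m_0 = 22/5, m_1 = 1/5, m_2 = -11/5, m_3 = 43/5.
On [1, 3], with s_0(x) = a_0 + b_0·(x - 1) + c_0·(x - 1)² + d_0·(x - 1)³: c_0 = m_0/2 = 11/5, d_0 = (m_1 - m_0)/(6h_0) = -7/20, b_0 = Δ_0 - h_0(2m_0 + m_1)/6 = -4.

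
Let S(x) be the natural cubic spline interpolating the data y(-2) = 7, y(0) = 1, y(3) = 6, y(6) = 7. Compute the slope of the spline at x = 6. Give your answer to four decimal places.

-0.4054

Write M_i for S''(x_i). With h_i = 2, 3, 3 and divided differences Δ_i = -3, 5/3, 1/3, the continuity of S' gives the tridiagonal system
  2·M_0 + 10·M_1 + 3·M_2 = 6(Δ_1 - Δ_0) = 28
  3·M_1 + 12·M_2 + 3·M_3 = 6(Δ_2 - Δ_1) = -8
Natural end conditions: M_0 = M_3 = 0.
Forward elimination and back-substitution give M_0 = 0, M_1 = 120/37, M_2 = -164/111, M_3 = 0.
On [3, 6], S'(x) = b_2 + 2c_2·(x - 3) + 3d_2·(x - 3)² with b_2 = Δ_2 - h_2(2M_2 + M_3)/6 = 67/37, c_2 = M_2/2 = -82/111, d_2 = (M_3 - M_2)/(6h_2) = 82/999. So S'(6) = -15/37.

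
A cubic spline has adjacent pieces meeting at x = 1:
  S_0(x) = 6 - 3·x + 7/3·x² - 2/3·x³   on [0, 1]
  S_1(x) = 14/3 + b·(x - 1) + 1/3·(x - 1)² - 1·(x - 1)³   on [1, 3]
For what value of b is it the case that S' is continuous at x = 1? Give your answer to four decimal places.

-0.3333

S_0'(x) = -3 + 14/3·x - 2·x², so S_0'(1) = -1/3. On the right, S_1'(1) = b, so b = -1/3.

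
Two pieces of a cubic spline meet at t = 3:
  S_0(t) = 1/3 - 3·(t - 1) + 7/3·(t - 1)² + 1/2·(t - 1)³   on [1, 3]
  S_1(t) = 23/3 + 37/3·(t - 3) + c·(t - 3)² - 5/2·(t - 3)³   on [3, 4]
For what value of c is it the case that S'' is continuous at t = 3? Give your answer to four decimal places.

S_0''(t) = 14/3 + 3·(t - 1), so S_0''(3) = 32/3. On the right, S_1''(3) = 2c, so c = 16/3.

5.3333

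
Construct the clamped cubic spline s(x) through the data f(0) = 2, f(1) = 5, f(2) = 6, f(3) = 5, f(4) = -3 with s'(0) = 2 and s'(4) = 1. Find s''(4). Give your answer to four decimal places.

37.3571

Put σ_i = s'' at the i-th knot. Here h = (1, 1, 1, 1) and Δ = (3, 1, -1, -8), so the interior equations h_(i-1)·σ_(i-1) + 2(h_(i-1)+h_i)·σ_i + h_i·σ_(i+1) = 6(Δ_i − Δ_(i-1)) read
  1·σ_0 + 4·σ_1 + 1·σ_2 = 6(Δ_1 - Δ_0) = -12
  1·σ_1 + 4·σ_2 + 1·σ_3 = 6(Δ_2 - Δ_1) = -12
  1·σ_2 + 4·σ_3 + 1·σ_4 = 6(Δ_3 - Δ_2) = -42
Clamped end conditions give two more equations: 2h_0·σ_0 + h_0·σ_1 = 6(Δ_0 - s'(0)) = 6 and h_3·σ_3 + 2h_3·σ_4 = 6(s'(4) - Δ_3) = 54.
Solving the tridiagonal system: σ_0 = 79/14, σ_1 = -37/7, σ_2 = 7/2, σ_3 = -145/7, σ_4 = 523/14.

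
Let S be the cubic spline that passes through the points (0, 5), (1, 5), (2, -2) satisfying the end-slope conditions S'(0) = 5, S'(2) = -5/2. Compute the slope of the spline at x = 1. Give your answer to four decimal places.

-5.8750

Let σ_i = S''(x_i). Step sizes h_i = 1, 1; slopes of the chords Δ_i = (y_(i+1) - y_i)/h_i = 0, -7.
  1·σ_0 + 4·σ_1 + 1·σ_2 = 6(Δ_1 - Δ_0) = -42
Clamped end conditions give two more equations: 2h_0·σ_0 + h_0·σ_1 = 6(Δ_0 - S'(0)) = -30 and h_1·σ_1 + 2h_1·σ_2 = 6(S'(2) - Δ_1) = 27.
Forward elimination and back-substitution give σ_0 = -33/4, σ_1 = -27/2, σ_2 = 81/4.
On [1, 2], S'(x) = b_1 + 2c_1·(x - 1) + 3d_1·(x - 1)² with b_1 = Δ_1 - h_1(2σ_1 + σ_2)/6 = -47/8, c_1 = σ_1/2 = -27/4, d_1 = (σ_2 - σ_1)/(6h_1) = 45/8. So S'(1) = -47/8.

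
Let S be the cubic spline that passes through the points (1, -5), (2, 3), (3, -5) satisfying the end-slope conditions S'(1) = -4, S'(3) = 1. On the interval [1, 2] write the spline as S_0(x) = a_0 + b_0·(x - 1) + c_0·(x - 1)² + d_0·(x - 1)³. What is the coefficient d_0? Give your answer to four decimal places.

Write m_i for S''(x_i). With h_i = 1, 1 and divided differences Δ_i = 8, -8, the continuity of S' gives the tridiagonal system
  1·m_0 + 4·m_1 + 1·m_2 = 6(Δ_1 - Δ_0) = -96
Clamped end conditions give two more equations: 2h_0·m_0 + h_0·m_1 = 6(Δ_0 - S'(1)) = 72 and h_1·m_1 + 2h_1·m_2 = 6(S'(3) - Δ_1) = 54.
Forward elimination and back-substitution give m_0 = 125/2, m_1 = -53, m_2 = 107/2.
On [1, 2], with S_0(x) = a_0 + b_0·(x - 1) + c_0·(x - 1)² + d_0·(x - 1)³: c_0 = m_0/2 = 125/4, d_0 = (m_1 - m_0)/(6h_0) = -77/4, b_0 = Δ_0 - h_0(2m_0 + m_1)/6 = -4.

-19.2500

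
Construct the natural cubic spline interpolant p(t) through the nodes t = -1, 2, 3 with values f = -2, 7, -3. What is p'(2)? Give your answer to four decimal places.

Put m_i = p'' at the i-th knot. Here h = (3, 1) and Δ = (3, -10), so the interior equations h_(i-1)·m_(i-1) + 2(h_(i-1)+h_i)·m_i + h_i·m_(i+1) = 6(Δ_i − Δ_(i-1)) read
  3·m_0 + 8·m_1 + 1·m_2 = 6(Δ_1 - Δ_0) = -78
Natural end conditions: m_0 = m_2 = 0.
Forward elimination and back-substitution give m_0 = 0, m_1 = -39/4, m_2 = 0.
On [2, 3], p'(t) = b_1 + 2c_1·(t - 2) + 3d_1·(t - 2)² with b_1 = Δ_1 - h_1(2m_1 + m_2)/6 = -27/4, c_1 = m_1/2 = -39/8, d_1 = (m_2 - m_1)/(6h_1) = 13/8. So p'(2) = -27/4.

-6.7500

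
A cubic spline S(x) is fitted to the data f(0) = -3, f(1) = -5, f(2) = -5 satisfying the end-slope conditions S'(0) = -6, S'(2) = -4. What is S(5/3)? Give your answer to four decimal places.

-4.3333

Let M_i = S''(x_i). Step sizes h_i = 1, 1; slopes of the chords Δ_i = (y_(i+1) - y_i)/h_i = -2, 0.
  1·M_0 + 4·M_1 + 1·M_2 = 6(Δ_1 - Δ_0) = 12
Clamped end conditions give two more equations: 2h_0·M_0 + h_0·M_1 = 6(Δ_0 - S'(0)) = 24 and h_1·M_1 + 2h_1·M_2 = 6(S'(2) - Δ_1) = -24.
Hence M_0 = 10, M_1 = 4, M_2 = -14.
On [1, 2], S(x) = -5 + 1·(x - 1) + 2·(x - 1)² - 3·(x - 1)³.
With (x - 1) = 2/3: S(5/3) = -13/3.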